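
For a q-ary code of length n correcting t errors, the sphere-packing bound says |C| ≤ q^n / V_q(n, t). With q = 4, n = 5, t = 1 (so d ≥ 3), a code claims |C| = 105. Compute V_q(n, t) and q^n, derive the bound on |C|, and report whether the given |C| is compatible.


V_q(n, t) = 16, q^n = 1024, Hamming bound = 64, |C| = 105 > bound (violated).

Step 1: Compute V_q(n, t) = Σ_{j=0}^1 C(n, j) (q−1)^j.
  j = 0: C(5,0)·(3)^0 = 1·1 = 1.
  j = 1: C(5,1)·(3)^1 = 5·3 = 15.
  V_q(n, t) = 1 + 15 = 16.
Step 2: q^n = 4^5 = 1024.
Step 3: Hamming bound ⌊q^n / V_q(n,t)⌋ = ⌊1024/16⌋ = 64.
Step 4: Compare |C| = 105 to 64: violated.
The claimed |C| lies above the Hamming bound, so no 4-ary code of length 5 with d ≥ 3 can have 105 codewords.


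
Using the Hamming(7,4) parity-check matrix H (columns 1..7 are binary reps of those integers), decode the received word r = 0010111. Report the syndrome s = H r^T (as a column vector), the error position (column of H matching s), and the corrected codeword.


s = (1, 1, 1)^T, error position = 7, corrected codeword c = 0010110

Compute s = H r^T mod 2 one row at a time:
  s_1 = 0 + 1 + 1 + 1 = 3 ≡ 1 (mod 2).
  s_2 = 0 + 1 + 1 + 1 = 3 ≡ 1 (mod 2).
  s_3 = 0 + 1 + 1 + 1 = 3 ≡ 1 (mod 2).
s = (1, 1, 1)^T — this equals column 7 of H (binary 111), so error is at position 7.
Correct: flip bit 7 of r = 0010111 to get c = 0010110.


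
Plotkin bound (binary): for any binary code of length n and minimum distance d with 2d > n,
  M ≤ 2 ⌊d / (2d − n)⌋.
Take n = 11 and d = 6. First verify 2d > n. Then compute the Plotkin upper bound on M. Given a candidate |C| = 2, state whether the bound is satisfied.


Plotkin bound M ≤ 12; given |C| = 2 ≤ bound (satisfied).

Check applicability: 2d = 12, n = 11.
2d − n = 1 > 0, so Plotkin applies.
Compute d/(2d−n) = 6/1 ≈ 6.0000.
⌊d/(2d−n)⌋ = 6.
Plotkin bound: M ≤ 2·6 = 12.
Given |C| = 2, check: satisfied.
This |C| is below the Plotkin bound.


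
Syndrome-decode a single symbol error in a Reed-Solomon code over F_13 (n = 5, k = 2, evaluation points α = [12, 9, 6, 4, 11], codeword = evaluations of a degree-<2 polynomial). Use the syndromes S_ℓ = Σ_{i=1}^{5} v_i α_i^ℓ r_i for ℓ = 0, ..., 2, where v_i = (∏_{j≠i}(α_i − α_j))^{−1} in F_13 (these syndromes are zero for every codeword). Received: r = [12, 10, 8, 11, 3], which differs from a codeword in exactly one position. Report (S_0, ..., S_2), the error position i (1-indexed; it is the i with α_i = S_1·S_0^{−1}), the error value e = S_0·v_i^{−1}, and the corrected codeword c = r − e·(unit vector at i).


S = (6, 1, 11), error at position 5, error magnitude e = 9, c = [12, 10, 8, 11, 7].

Step 1: column multipliers v_i = (∏_{j≠i}(α_i − α_j))^{−1} mod 13.
  i = 1 (α = 12): (12−9)(12−6)(12−4)(12−11) = 3·6·8·1 = 144 ≡ 1, so v_1 = 1^{−1} = 1 (mod 13).
  i = 2 (α = 9): (9−12)(9−6)(9−4)(9−11) = (−3)·3·5·(−2) = 90 ≡ 12, so v_2 = 12^{−1} = 12 (mod 13).
  i = 3 (α = 6): (6−12)(6−9)(6−4)(6−11) = (−6)·(−3)·2·(−5) = −180 ≡ 2, so v_3 = 2^{−1} = 7 (mod 13).
  i = 4 (α = 4): (4−12)(4−9)(4−6)(4−11) = (−8)·(−5)·(−2)·(−7) = 560 ≡ 1, so v_4 = 1^{−1} = 1 (mod 13).
  i = 5 (α = 11): (11−12)(11−9)(11−6)(11−4) = (−1)·2·5·7 = −70 ≡ 8, so v_5 = 8^{−1} = 5 (mod 13).
  v = [1, 12, 7, 1, 5].
Step 2: syndromes of r = [12, 10, 8, 11, 3] (all sums mod 13).
  S_0 = Σ v_i r_i = 1·12 + 12·10 + 7·8 + 1·11 + 5·3 = 214 ≡ 6.
  S_1 = Σ v_i α_i r_i = 1·12·12 + 12·9·10 + 7·6·8 + 1·4·11 + 5·11·3 = 1769 ≡ 1.
  α_i^2 mod 13 = [1, 3, 10, 3, 4].
  S_2 = Σ v_i α_i^2 r_i = 1·1·12 + 12·3·10 + 7·10·8 + 1·3·11 + 5·4·3 = 1025 ≡ 11.
  S = (6, 1, 11) ≠ 0, so r is not a codeword (an error is present).
Step 3: locate the error. For a single error e at position i, S_ℓ = v_i·e·α_i^ℓ, so α_err = S_1/S_0.
  S_0^{−1} = 6^{−1} = 11 (mod 13), so α_err = 1·11 = 11 ≡ 11 = α_5. Error position i = 5.
  Consistency check: S_2/S_1 = 11·1 = 11 ≡ 11 = α_err ✓ (single-error assumption holds).
Step 4: error magnitude e = S_0/v_5 = S_0·∏_{j≠5}(α_5 − α_j) = 6·8 = 48 ≡ 9 (mod 13).
Step 5: correct position 5: c_5 = r_5 − e = 3 − 9 ≡ 7 (mod 13). Hence c = [12, 10, 8, 11, 7].
  Check: interpolating c through the α_i gives m(x) = 4 + 5·x (degree < 2) with m(α_i) = c_i for every i, so c is indeed a codeword.


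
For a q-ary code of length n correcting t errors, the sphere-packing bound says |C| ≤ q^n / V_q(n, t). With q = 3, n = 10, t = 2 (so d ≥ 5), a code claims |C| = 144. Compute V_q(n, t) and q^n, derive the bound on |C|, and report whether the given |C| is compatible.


V_q(n, t) = 201, q^n = 59049, Hamming bound = 293, |C| = 144 ≤ bound (satisfied).

Step 1: Compute V_q(n, t) = Σ_{j=0}^2 C(n, j) (q−1)^j.
  j = 0: C(10,0)·(2)^0 = 1·1 = 1.
  j = 1: C(10,1)·(2)^1 = 10·2 = 20.
  j = 2: C(10,2)·(2)^2 = 45·4 = 180.
  V_q(n, t) = 1 + 20 + 180 = 201.
Step 2: q^n = 3^10 = 59049.
Step 3: Hamming bound ⌊q^n / V_q(n,t)⌋ = ⌊59049/201⌋ = 293.
Step 4: Compare |C| = 144 to 293: satisfied.
The claimed |C| lies below the Hamming bound.


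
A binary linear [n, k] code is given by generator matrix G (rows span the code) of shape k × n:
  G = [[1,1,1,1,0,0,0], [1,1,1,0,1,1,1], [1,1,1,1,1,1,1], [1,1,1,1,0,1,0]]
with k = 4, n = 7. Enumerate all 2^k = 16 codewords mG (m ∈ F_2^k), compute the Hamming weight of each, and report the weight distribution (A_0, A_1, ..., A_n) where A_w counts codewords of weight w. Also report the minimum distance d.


Weight distribution: A_0 = 1, A_1 = 2, A_2 = 2, A_3 = 3, A_4 = 3, A_5 = 2, A_6 = 2, A_7 = 1. Minimum distance d = 1.

Enumerate all 2^4 = 16 messages m ∈ F_2^4.
For each, compute codeword c = mG in F_2^7, then tally its weight.
  m = 0000 → c = 0000000, weight = 0.
  m = 1000 → c = 1111000, weight = 4.
  m = 0100 → c = 1110111, weight = 6.
  m = 1100 → c = 0001111, weight = 4.
  m = 0010 → c = 1111111, weight = 7.
  m = 1010 → c = 0000111, weight = 3.
  m = 0110 → c = 0001000, weight = 1.
  m = 1110 → c = 1110000, weight = 3.
  m = 0001 → c = 1111010, weight = 5.
  m = 1001 → c = 0000010, weight = 1.
  m = 0101 → c = 0001101, weight = 3.
  m = 1101 → c = 1110101, weight = 5.
  m = 0011 → c = 0000101, weight = 2.
  m = 1011 → c = 1111101, weight = 6.
  m = 0111 → c = 1110010, weight = 4.
  m = 1111 → c = 0001010, weight = 2.
Tally weights:
  weight 0: 1 codewords.
  weight 1: 2 codewords.
  weight 2: 2 codewords.
  weight 3: 3 codewords.
  weight 4: 3 codewords.
  weight 5: 2 codewords.
  weight 6: 2 codewords.
  weight 7: 1 codewords.
Minimum distance d = smallest w > 0 with A_w > 0 = 1.
Sanity: Σ A_w = 16 = 2^4 = 16 ✓.


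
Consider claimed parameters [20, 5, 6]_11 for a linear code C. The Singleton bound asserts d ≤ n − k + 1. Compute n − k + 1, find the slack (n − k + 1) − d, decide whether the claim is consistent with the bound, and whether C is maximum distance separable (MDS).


Singleton RHS = n − k + 1 = 16, slack = 10, bound satisfied, not MDS.

Singleton bound: d ≤ n − k + 1.
Here n = 20, k = 5, so n − k + 1 = 16.
Given d = 6, check d ≤ 16: YES.
Slack = (n − k + 1) − d = 10.
The code is NOT MDS (slack = 10 > 0).
Description: the claimed parameters are [20, 5, 6]_11; such a code would be non-MDS.


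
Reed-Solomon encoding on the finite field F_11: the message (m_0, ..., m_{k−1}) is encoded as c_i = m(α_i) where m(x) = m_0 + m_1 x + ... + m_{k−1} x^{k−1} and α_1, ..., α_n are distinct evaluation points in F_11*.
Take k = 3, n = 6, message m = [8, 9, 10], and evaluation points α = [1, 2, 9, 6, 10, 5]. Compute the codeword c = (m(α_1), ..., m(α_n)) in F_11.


c = [5, 0, 8, 4, 9, 6]

Message polynomial: m(x) = 8 + 9·x + 10·x^2 (mod 11).
For each evaluation point α_i, compute m(α_i) mod 11:
  α_1 = 1: Horner steps 10 → 8 → 5, so m(1) = 5.
  α_2 = 2: Horner steps 10 → 7 → 0, so m(2) = 0.
  α_3 = 9: Horner steps 10 → 0 → 8, so m(9) = 8.
  α_4 = 6: Horner steps 10 → 3 → 4, so m(6) = 4.
  α_5 = 10: Horner steps 10 → 10 → 9, so m(10) = 9.
  α_6 = 5: Horner steps 10 → 4 → 6, so m(5) = 6.
Codeword c = [5, 0, 8, 4, 9, 6] ∈ F_11^6.


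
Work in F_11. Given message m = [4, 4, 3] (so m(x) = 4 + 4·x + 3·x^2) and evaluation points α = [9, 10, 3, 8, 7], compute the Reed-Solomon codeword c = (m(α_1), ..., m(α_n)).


c = [8, 3, 10, 8, 3]

Message polynomial: m(x) = 4 + 4·x + 3·x^2 (mod 11).
For each evaluation point α_i, compute m(α_i) mod 11:
  α_1 = 9: Horner steps 3 → 9 → 8, so m(9) = 8.
  α_2 = 10: Horner steps 3 → 1 → 3, so m(10) = 3.
  α_3 = 3: Horner steps 3 → 2 → 10, so m(3) = 10.
  α_4 = 8: Horner steps 3 → 6 → 8, so m(8) = 8.
  α_5 = 7: Horner steps 3 → 3 → 3, so m(7) = 3.
Codeword c = [8, 3, 10, 8, 3] ∈ F_11^5.


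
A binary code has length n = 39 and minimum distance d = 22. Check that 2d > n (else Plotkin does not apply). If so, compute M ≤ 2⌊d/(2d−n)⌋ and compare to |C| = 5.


Plotkin bound M ≤ 8; given |C| = 5 ≤ bound (satisfied).

Check applicability: 2d = 44, n = 39.
2d − n = 5 > 0, so Plotkin applies.
Compute d/(2d−n) = 22/5 ≈ 4.4000.
⌊d/(2d−n)⌋ = 4.
Plotkin bound: M ≤ 2·4 = 8.
Given |C| = 5, check: satisfied.
This |C| is below the Plotkin bound.


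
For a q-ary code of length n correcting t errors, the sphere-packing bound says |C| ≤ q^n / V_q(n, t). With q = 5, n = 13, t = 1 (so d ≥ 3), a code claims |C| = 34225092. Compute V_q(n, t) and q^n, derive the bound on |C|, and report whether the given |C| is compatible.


V_q(n, t) = 53, q^n = 1220703125, Hamming bound = 23032134, |C| = 34225092 > bound (violated).

Step 1: Compute V_q(n, t) = Σ_{j=0}^1 C(n, j) (q−1)^j.
  j = 0: C(13,0)·(4)^0 = 1·1 = 1.
  j = 1: C(13,1)·(4)^1 = 13·4 = 52.
  V_q(n, t) = 1 + 52 = 53.
Step 2: q^n = 5^13 = 1220703125.
Step 3: Hamming bound ⌊q^n / V_q(n,t)⌋ = ⌊1220703125/53⌋ = 23032134.
Step 4: Compare |C| = 34225092 to 23032134: violated.
The claimed |C| lies above the Hamming bound, so no 5-ary code of length 13 with d ≥ 3 can have 34225092 codewords.


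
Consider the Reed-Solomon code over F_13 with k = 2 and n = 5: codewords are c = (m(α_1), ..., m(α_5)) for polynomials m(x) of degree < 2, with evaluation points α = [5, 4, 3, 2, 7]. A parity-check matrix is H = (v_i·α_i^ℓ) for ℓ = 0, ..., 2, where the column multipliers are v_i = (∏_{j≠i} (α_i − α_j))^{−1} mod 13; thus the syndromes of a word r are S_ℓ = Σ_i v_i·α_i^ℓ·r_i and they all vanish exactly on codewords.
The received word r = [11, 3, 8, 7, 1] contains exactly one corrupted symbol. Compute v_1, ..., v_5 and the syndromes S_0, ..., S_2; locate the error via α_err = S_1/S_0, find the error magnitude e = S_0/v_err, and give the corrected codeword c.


S = (5, 10, 7), error at position 4, error magnitude e = 7, c = [11, 3, 8, 0, 1].

Step 1: column multipliers v_i = (∏_{j≠i}(α_i − α_j))^{−1} mod 13.
  i = 1 (α = 5): (5−4)(5−3)(5−2)(5−7) = 1·2·3·(−2) = −12 ≡ 1, so v_1 = 1^{−1} = 1 (mod 13).
  i = 2 (α = 4): (4−5)(4−3)(4−2)(4−7) = (−1)·1·2·(−3) = 6 ≡ 6, so v_2 = 6^{−1} = 11 (mod 13).
  i = 3 (α = 3): (3−5)(3−4)(3−2)(3−7) = (−2)·(−1)·1·(−4) = −8 ≡ 5, so v_3 = 5^{−1} = 8 (mod 13).
  i = 4 (α = 2): (2−5)(2−4)(2−3)(2−7) = (−3)·(−2)·(−1)·(−5) = 30 ≡ 4, so v_4 = 4^{−1} = 10 (mod 13).
  i = 5 (α = 7): (7−5)(7−4)(7−3)(7−2) = 2·3·4·5 = 120 ≡ 3, so v_5 = 3^{−1} = 9 (mod 13).
  v = [1, 11, 8, 10, 9].
Step 2: syndromes of r = [11, 3, 8, 7, 1] (all sums mod 13).
  S_0 = Σ v_i r_i = 1·11 + 11·3 + 8·8 + 10·7 + 9·1 = 187 ≡ 5.
  S_1 = Σ v_i α_i r_i = 1·5·11 + 11·4·3 + 8·3·8 + 10·2·7 + 9·7·1 = 582 ≡ 10.
  α_i^2 mod 13 = [12, 3, 9, 4, 10].
  S_2 = Σ v_i α_i^2 r_i = 1·12·11 + 11·3·3 + 8·9·8 + 10·4·7 + 9·10·1 = 1177 ≡ 7.
  S = (5, 10, 7) ≠ 0, so r is not a codeword (an error is present).
Step 3: locate the error. For a single error e at position i, S_ℓ = v_i·e·α_i^ℓ, so α_err = S_1/S_0.
  S_0^{−1} = 5^{−1} = 8 (mod 13), so α_err = 10·8 = 80 ≡ 2 = α_4. Error position i = 4.
  Consistency check: S_2/S_1 = 7·4 = 28 ≡ 2 = α_err ✓ (single-error assumption holds).
Step 4: error magnitude e = S_0/v_4 = S_0·∏_{j≠4}(α_4 − α_j) = 5·4 = 20 ≡ 7 (mod 13).
Step 5: correct position 4: c_4 = r_4 − e = 7 − 7 ≡ 0 (mod 13). Hence c = [11, 3, 8, 0, 1].
  Check: interpolating c through the α_i gives m(x) = 10 + 8·x (degree < 2) with m(α_i) = c_i for every i, so c is indeed a codeword.


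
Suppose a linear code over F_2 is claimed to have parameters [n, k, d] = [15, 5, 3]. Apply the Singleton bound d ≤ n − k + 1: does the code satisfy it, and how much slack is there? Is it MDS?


Singleton RHS = n − k + 1 = 11, slack = 8, bound satisfied, not MDS.

Singleton bound: d ≤ n − k + 1.
Here n = 15, k = 5, so n − k + 1 = 11.
Given d = 3, check d ≤ 11: YES.
Slack = (n − k + 1) − d = 8.
The code is NOT MDS (slack = 8 > 0).
Description: the claimed parameters are [15, 5, 3]_2; such a code would be non-MDS.


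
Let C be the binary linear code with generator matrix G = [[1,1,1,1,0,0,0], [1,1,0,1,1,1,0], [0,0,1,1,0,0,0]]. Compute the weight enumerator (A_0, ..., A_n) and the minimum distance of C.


Weight distribution: A_0 = 1, A_2 = 2, A_3 = 2, A_4 = 1, A_5 = 2. Minimum distance d = 2.

Enumerate all 2^3 = 8 messages m ∈ F_2^3.
For each, compute codeword c = mG in F_2^7, then tally its weight.
  m = 000 → c = 0000000, weight = 0.
  m = 100 → c = 1111000, weight = 4.
  m = 010 → c = 1101110, weight = 5.
  m = 110 → c = 0010110, weight = 3.
  m = 001 → c = 0011000, weight = 2.
  m = 101 → c = 1100000, weight = 2.
  m = 011 → c = 1110110, weight = 5.
  m = 111 → c = 0001110, weight = 3.
Tally weights:
  weight 0: 1 codewords.
  weight 2: 2 codewords.
  weight 3: 2 codewords.
  weight 4: 1 codewords.
  weight 5: 2 codewords.
Minimum distance d = smallest w > 0 with A_w > 0 = 2.
Sanity: Σ A_w = 8 = 2^3 = 8 ✓.


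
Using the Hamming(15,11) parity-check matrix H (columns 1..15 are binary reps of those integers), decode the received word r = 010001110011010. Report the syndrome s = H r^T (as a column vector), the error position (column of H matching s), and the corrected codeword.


s = (0, 0, 1, 0)^T, error position = 2, corrected codeword c = 000001110011010

Compute s = H r^T mod 2 one row at a time:
  s_1 = 1 + 0 + 0 + 1 + 1 + 0 + 1 + 0 = 4 ≡ 0 (mod 2).
  s_2 = 0 + 0 + 1 + 1 + 1 + 0 + 1 + 0 = 4 ≡ 0 (mod 2).
  s_3 = 1 + 0 + 1 + 1 + 0 + 1 + 1 + 0 = 5 ≡ 1 (mod 2).
  s_4 = 0 + 0 + 0 + 1 + 0 + 1 + 0 + 0 = 2 ≡ 0 (mod 2).
s = (0, 0, 1, 0)^T — this equals column 2 of H (binary 0010), so error is at position 2.
Correct: flip bit 2 of r = 010001110011010 to get c = 000001110011010.


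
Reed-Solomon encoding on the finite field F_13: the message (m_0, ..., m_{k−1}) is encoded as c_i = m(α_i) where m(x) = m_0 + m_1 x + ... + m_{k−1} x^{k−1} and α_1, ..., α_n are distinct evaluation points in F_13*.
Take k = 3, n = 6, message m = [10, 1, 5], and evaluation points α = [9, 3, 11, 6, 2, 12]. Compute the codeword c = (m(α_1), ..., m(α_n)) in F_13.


c = [8, 6, 2, 1, 6, 1]

Message polynomial: m(x) = 10 + 1·x + 5·x^2 (mod 13).
For each evaluation point α_i, compute m(α_i) mod 13:
  α_1 = 9: Horner steps 5 → 7 → 8, so m(9) = 8.
  α_2 = 3: Horner steps 5 → 3 → 6, so m(3) = 6.
  α_3 = 11: Horner steps 5 → 4 → 2, so m(11) = 2.
  α_4 = 6: Horner steps 5 → 5 → 1, so m(6) = 1.
  α_5 = 2: Horner steps 5 → 11 → 6, so m(2) = 6.
  α_6 = 12: Horner steps 5 → 9 → 1, so m(12) = 1.
Codeword c = [8, 6, 2, 1, 6, 1] ∈ F_13^6.


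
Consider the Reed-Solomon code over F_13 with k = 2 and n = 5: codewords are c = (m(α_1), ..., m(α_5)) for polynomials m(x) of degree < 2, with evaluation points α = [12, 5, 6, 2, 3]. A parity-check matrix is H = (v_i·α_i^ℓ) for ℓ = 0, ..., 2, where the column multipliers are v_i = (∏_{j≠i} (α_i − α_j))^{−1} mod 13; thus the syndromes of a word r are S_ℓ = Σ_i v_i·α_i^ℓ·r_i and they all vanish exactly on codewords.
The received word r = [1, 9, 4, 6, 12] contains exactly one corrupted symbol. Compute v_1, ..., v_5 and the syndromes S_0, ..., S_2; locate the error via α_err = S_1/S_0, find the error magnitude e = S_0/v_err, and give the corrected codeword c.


S = (8, 1, 5), error at position 2, error magnitude e = 11, c = [1, 11, 4, 6, 12].

Step 1: column multipliers v_i = (∏_{j≠i}(α_i − α_j))^{−1} mod 13.
  i = 1 (α = 12): (12−5)(12−6)(12−2)(12−3) = 7·6·10·9 = 3780 ≡ 10, so v_1 = 10^{−1} = 4 (mod 13).
  i = 2 (α = 5): (5−12)(5−6)(5−2)(5−3) = (−7)·(−1)·3·2 = 42 ≡ 3, so v_2 = 3^{−1} = 9 (mod 13).
  i = 3 (α = 6): (6−12)(6−5)(6−2)(6−3) = (−6)·1·4·3 = −72 ≡ 6, so v_3 = 6^{−1} = 11 (mod 13).
  i = 4 (α = 2): (2−12)(2−5)(2−6)(2−3) = (−10)·(−3)·(−4)·(−1) = 120 ≡ 3, so v_4 = 3^{−1} = 9 (mod 13).
  i = 5 (α = 3): (3−12)(3−5)(3−6)(3−2) = (−9)·(−2)·(−3)·1 = −54 ≡ 11, so v_5 = 11^{−1} = 6 (mod 13).
  v = [4, 9, 11, 9, 6].
Step 2: syndromes of r = [1, 9, 4, 6, 12] (all sums mod 13).
  S_0 = Σ v_i r_i = 4·1 + 9·9 + 11·4 + 9·6 + 6·12 = 255 ≡ 8.
  S_1 = Σ v_i α_i r_i = 4·12·1 + 9·5·9 + 11·6·4 + 9·2·6 + 6·3·12 = 1041 ≡ 1.
  α_i^2 mod 13 = [1, 12, 10, 4, 9].
  S_2 = Σ v_i α_i^2 r_i = 4·1·1 + 9·12·9 + 11·10·4 + 9·4·6 + 6·9·12 = 2280 ≡ 5.
  S = (8, 1, 5) ≠ 0, so r is not a codeword (an error is present).
Step 3: locate the error. For a single error e at position i, S_ℓ = v_i·e·α_i^ℓ, so α_err = S_1/S_0.
  S_0^{−1} = 8^{−1} = 5 (mod 13), so α_err = 1·5 = 5 ≡ 5 = α_2. Error position i = 2.
  Consistency check: S_2/S_1 = 5·1 = 5 ≡ 5 = α_err ✓ (single-error assumption holds).
Step 4: error magnitude e = S_0/v_2 = S_0·∏_{j≠2}(α_2 − α_j) = 8·3 = 24 ≡ 11 (mod 13).
Step 5: correct position 2: c_2 = r_2 − e = 9 − 11 ≡ 11 (mod 13). Hence c = [1, 11, 4, 6, 12].
  Check: interpolating c through the α_i gives m(x) = 7 + 6·x (degree < 2) with m(α_i) = c_i for every i, so c is indeed a codeword.


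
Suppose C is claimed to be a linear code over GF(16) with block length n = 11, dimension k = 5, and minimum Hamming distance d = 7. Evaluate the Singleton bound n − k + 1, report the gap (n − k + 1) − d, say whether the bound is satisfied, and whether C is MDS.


Singleton RHS = n − k + 1 = 7, slack = 0, bound satisfied, MDS.

Singleton bound: d ≤ n − k + 1.
Here n = 11, k = 5, so n − k + 1 = 7.
Given d = 7, check d ≤ 7: YES.
Slack = (n − k + 1) − d = 0.
The code is MDS (slack = 0).
Description: the claimed parameters are [11, 5, 7]_16; such a code would be MDS (meets Singleton bound).


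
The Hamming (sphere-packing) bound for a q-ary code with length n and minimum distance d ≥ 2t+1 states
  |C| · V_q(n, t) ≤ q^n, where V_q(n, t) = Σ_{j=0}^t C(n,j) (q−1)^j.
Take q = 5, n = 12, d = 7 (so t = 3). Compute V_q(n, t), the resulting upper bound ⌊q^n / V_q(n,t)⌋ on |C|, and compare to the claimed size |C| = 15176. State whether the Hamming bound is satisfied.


V_q(n, t) = 15185, q^n = 244140625, Hamming bound = 16077, |C| = 15176 ≤ bound (satisfied).

Step 1: Compute V_q(n, t) = Σ_{j=0}^3 C(n, j) (q−1)^j.
  j = 0: C(12,0)·(4)^0 = 1·1 = 1.
  j = 1: C(12,1)·(4)^1 = 12·4 = 48.
  j = 2: C(12,2)·(4)^2 = 66·16 = 1056.
  j = 3: C(12,3)·(4)^3 = 220·64 = 14080.
  V_q(n, t) = 1 + 48 + 1056 + 14080 = 15185.
Step 2: q^n = 5^12 = 244140625.
Step 3: Hamming bound ⌊q^n / V_q(n,t)⌋ = ⌊244140625/15185⌋ = 16077.
Step 4: Compare |C| = 15176 to 16077: satisfied.
The claimed |C| lies below the Hamming bound.


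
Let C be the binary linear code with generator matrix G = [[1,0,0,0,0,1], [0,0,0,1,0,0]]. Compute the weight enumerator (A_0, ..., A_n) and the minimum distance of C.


Weight distribution: A_0 = 1, A_1 = 1, A_2 = 1, A_3 = 1. Minimum distance d = 1.

Enumerate all 2^2 = 4 messages m ∈ F_2^2.
For each, compute codeword c = mG in F_2^6, then tally its weight.
  m = 00 → c = 000000, weight = 0.
  m = 10 → c = 100001, weight = 2.
  m = 01 → c = 000100, weight = 1.
  m = 11 → c = 100101, weight = 3.
Tally weights:
  weight 0: 1 codewords.
  weight 1: 1 codewords.
  weight 2: 1 codewords.
  weight 3: 1 codewords.
Minimum distance d = smallest w > 0 with A_w > 0 = 1.
Sanity: Σ A_w = 4 = 2^2 = 4 ✓.


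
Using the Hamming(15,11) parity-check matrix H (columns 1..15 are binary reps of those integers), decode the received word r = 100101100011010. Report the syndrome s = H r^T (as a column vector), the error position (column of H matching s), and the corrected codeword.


s = (1, 1, 0, 1)^T, error position = 13, corrected codeword c = 100101100011110

Compute s = H r^T mod 2 one row at a time:
  s_1 = 0 + 0 + 0 + 1 + 1 + 0 + 1 + 0 = 3 ≡ 1 (mod 2).
  s_2 = 1 + 0 + 1 + 1 + 1 + 0 + 1 + 0 = 5 ≡ 1 (mod 2).
  s_3 = 0 + 0 + 1 + 1 + 0 + 1 + 1 + 0 = 4 ≡ 0 (mod 2).
  s_4 = 1 + 0 + 0 + 1 + 0 + 1 + 0 + 0 = 3 ≡ 1 (mod 2).
s = (1, 1, 0, 1)^T — this equals column 13 of H (binary 1101), so error is at position 13.
Correct: flip bit 13 of r = 100101100011010 to get c = 100101100011110.


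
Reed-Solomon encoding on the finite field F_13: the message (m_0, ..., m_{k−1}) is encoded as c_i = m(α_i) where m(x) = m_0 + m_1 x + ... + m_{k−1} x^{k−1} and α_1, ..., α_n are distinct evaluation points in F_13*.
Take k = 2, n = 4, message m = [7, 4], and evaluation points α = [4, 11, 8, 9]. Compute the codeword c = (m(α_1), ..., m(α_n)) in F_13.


c = [10, 12, 0, 4]

Message polynomial: m(x) = 7 + 4·x (mod 13).
For each evaluation point α_i, compute m(α_i) mod 13:
  α_1 = 4: Horner steps 4 → 10, so m(4) = 10.
  α_2 = 11: Horner steps 4 → 12, so m(11) = 12.
  α_3 = 8: Horner steps 4 → 0, so m(8) = 0.
  α_4 = 9: Horner steps 4 → 4, so m(9) = 4.
Codeword c = [10, 12, 0, 4] ∈ F_13^4.


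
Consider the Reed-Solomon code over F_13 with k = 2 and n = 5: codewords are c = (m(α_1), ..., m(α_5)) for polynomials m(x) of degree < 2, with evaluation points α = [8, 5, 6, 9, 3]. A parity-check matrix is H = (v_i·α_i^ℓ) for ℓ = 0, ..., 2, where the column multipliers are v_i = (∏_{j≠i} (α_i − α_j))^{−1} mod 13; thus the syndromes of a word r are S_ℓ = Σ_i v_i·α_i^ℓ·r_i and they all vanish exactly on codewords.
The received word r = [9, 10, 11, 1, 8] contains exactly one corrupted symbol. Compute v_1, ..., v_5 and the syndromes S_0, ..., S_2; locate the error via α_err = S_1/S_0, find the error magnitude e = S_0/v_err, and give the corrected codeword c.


S = (1, 8, 12), error at position 1, error magnitude e = 9, c = [0, 10, 11, 1, 8].

Step 1: column multipliers v_i = (∏_{j≠i}(α_i − α_j))^{−1} mod 13.
  i = 1 (α = 8): (8−5)(8−6)(8−9)(8−3) = 3·2·(−1)·5 = −30 ≡ 9, so v_1 = 9^{−1} = 3 (mod 13).
  i = 2 (α = 5): (5−8)(5−6)(5−9)(5−3) = (−3)·(−1)·(−4)·2 = −24 ≡ 2, so v_2 = 2^{−1} = 7 (mod 13).
  i = 3 (α = 6): (6−8)(6−5)(6−9)(6−3) = (−2)·1·(−3)·3 = 18 ≡ 5, so v_3 = 5^{−1} = 8 (mod 13).
  i = 4 (α = 9): (9−8)(9−5)(9−6)(9−3) = 1·4·3·6 = 72 ≡ 7, so v_4 = 7^{−1} = 2 (mod 13).
  i = 5 (α = 3): (3−8)(3−5)(3−6)(3−9) = (−5)·(−2)·(−3)·(−6) = 180 ≡ 11, so v_5 = 11^{−1} = 6 (mod 13).
  v = [3, 7, 8, 2, 6].
Step 2: syndromes of r = [9, 10, 11, 1, 8] (all sums mod 13).
  S_0 = Σ v_i r_i = 3·9 + 7·10 + 8·11 + 2·1 + 6·8 = 235 ≡ 1.
  S_1 = Σ v_i α_i r_i = 3·8·9 + 7·5·10 + 8·6·11 + 2·9·1 + 6·3·8 = 1256 ≡ 8.
  α_i^2 mod 13 = [12, 12, 10, 3, 9].
  S_2 = Σ v_i α_i^2 r_i = 3·12·9 + 7·12·10 + 8·10·11 + 2·3·1 + 6·9·8 = 2482 ≡ 12.
  S = (1, 8, 12) ≠ 0, so r is not a codeword (an error is present).
Step 3: locate the error. For a single error e at position i, S_ℓ = v_i·e·α_i^ℓ, so α_err = S_1/S_0.
  S_0^{−1} = 1^{−1} = 1 (mod 13), so α_err = 8·1 = 8 ≡ 8 = α_1. Error position i = 1.
  Consistency check: S_2/S_1 = 12·5 = 60 ≡ 8 = α_err ✓ (single-error assumption holds).
Step 4: error magnitude e = S_0/v_1 = S_0·∏_{j≠1}(α_1 − α_j) = 1·9 = 9 ≡ 9 (mod 13).
Step 5: correct position 1: c_1 = r_1 − e = 9 − 9 ≡ 0 (mod 13). Hence c = [0, 10, 11, 1, 8].
  Check: interpolating c through the α_i gives m(x) = 5 + 1·x (degree < 2) with m(α_i) = c_i for every i, so c is indeed a codeword.


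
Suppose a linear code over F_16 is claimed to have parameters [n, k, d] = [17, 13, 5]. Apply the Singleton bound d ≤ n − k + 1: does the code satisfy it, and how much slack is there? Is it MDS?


Singleton RHS = n − k + 1 = 5, slack = 0, bound satisfied, MDS.

Singleton bound: d ≤ n − k + 1.
Here n = 17, k = 13, so n − k + 1 = 5.
Given d = 5, check d ≤ 5: YES.
Slack = (n − k + 1) − d = 0.
The code is MDS (slack = 0).
Description: the claimed parameters are [17, 13, 5]_16; such a code would be MDS (meets Singleton bound).


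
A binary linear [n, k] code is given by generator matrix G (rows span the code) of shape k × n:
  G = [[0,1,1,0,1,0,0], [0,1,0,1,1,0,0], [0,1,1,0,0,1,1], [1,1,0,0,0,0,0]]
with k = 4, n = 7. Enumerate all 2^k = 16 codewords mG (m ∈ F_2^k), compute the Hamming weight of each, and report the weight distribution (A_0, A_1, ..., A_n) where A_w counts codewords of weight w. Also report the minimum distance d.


Weight distribution: A_0 = 1, A_2 = 2, A_3 = 5, A_4 = 5, A_5 = 2, A_7 = 1. Minimum distance d = 2.

Enumerate all 2^4 = 16 messages m ∈ F_2^4.
For each, compute codeword c = mG in F_2^7, then tally its weight.
  m = 0000 → c = 0000000, weight = 0.
  m = 1000 → c = 0110100, weight = 3.
  m = 0100 → c = 0101100, weight = 3.
  m = 1100 → c = 0011000, weight = 2.
  m = 0010 → c = 0110011, weight = 4.
  m = 1010 → c = 0000111, weight = 3.
  m = 0110 → c = 0011111, weight = 5.
  m = 1110 → c = 0101011, weight = 4.
  m = 0001 → c = 1100000, weight = 2.
  m = 1001 → c = 1010100, weight = 3.
  m = 0101 → c = 1001100, weight = 3.
  m = 1101 → c = 1111000, weight = 4.
  m = 0011 → c = 1010011, weight = 4.
  m = 1011 → c = 1100111, weight = 5.
  m = 0111 → c = 1111111, weight = 7.
  m = 1111 → c = 1001011, weight = 4.
Tally weights:
  weight 0: 1 codewords.
  weight 2: 2 codewords.
  weight 3: 5 codewords.
  weight 4: 5 codewords.
  weight 5: 2 codewords.
  weight 7: 1 codewords.
Minimum distance d = smallest w > 0 with A_w > 0 = 2.
Sanity: Σ A_w = 16 = 2^4 = 16 ✓.


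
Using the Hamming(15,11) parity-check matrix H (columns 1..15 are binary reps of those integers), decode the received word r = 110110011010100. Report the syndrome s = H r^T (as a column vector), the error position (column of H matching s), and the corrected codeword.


s = (0, 1, 0, 1)^T, error position = 5, corrected codeword c = 110100011010100

Compute s = H r^T mod 2 one row at a time:
  s_1 = 1 + 1 + 0 + 1 + 0 + 1 + 0 + 0 = 4 ≡ 0 (mod 2).
  s_2 = 1 + 1 + 0 + 0 + 0 + 1 + 0 + 0 = 3 ≡ 1 (mod 2).
  s_3 = 1 + 0 + 0 + 0 + 0 + 1 + 0 + 0 = 2 ≡ 0 (mod 2).
  s_4 = 1 + 0 + 1 + 0 + 1 + 1 + 1 + 0 = 5 ≡ 1 (mod 2).
s = (0, 1, 0, 1)^T — this equals column 5 of H (binary 0101), so error is at position 5.
Correct: flip bit 5 of r = 110110011010100 to get c = 110100011010100.


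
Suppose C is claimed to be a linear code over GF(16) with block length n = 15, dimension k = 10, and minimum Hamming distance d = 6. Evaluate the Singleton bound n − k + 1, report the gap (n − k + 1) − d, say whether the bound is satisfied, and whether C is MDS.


Singleton RHS = n − k + 1 = 6, slack = 0, bound satisfied, MDS.

Singleton bound: d ≤ n − k + 1.
Here n = 15, k = 10, so n − k + 1 = 6.
Given d = 6, check d ≤ 6: YES.
Slack = (n − k + 1) − d = 0.
The code is MDS (slack = 0).
Description: the claimed parameters are [15, 10, 6]_16; such a code would be MDS (meets Singleton bound).


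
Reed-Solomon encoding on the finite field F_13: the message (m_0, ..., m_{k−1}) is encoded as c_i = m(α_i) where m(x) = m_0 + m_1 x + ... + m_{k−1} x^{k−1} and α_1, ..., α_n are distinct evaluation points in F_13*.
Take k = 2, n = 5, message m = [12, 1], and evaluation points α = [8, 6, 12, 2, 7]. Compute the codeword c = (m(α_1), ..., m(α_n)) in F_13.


c = [7, 5, 11, 1, 6]

Message polynomial: m(x) = 12 + 1·x (mod 13).
For each evaluation point α_i, compute m(α_i) mod 13:
  α_1 = 8: Horner steps 1 → 7, so m(8) = 7.
  α_2 = 6: Horner steps 1 → 5, so m(6) = 5.
  α_3 = 12: Horner steps 1 → 11, so m(12) = 11.
  α_4 = 2: Horner steps 1 → 1, so m(2) = 1.
  α_5 = 7: Horner steps 1 → 6, so m(7) = 6.
Codeword c = [7, 5, 11, 1, 6] ∈ F_13^5.


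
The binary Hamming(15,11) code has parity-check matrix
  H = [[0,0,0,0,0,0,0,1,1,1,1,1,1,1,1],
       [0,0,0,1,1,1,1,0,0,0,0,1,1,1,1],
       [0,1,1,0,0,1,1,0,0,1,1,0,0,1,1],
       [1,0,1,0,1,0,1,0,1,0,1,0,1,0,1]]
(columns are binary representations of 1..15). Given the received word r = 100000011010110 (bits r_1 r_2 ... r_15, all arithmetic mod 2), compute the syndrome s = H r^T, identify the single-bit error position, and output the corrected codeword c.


s = (1, 0, 0, 0)^T, error position = 8, corrected codeword c = 100000001010110

Compute s = H r^T mod 2 one row at a time:
  s_1 = 1 + 1 + 0 + 1 + 0 + 1 + 1 + 0 = 5 ≡ 1 (mod 2).
  s_2 = 0 + 0 + 0 + 0 + 0 + 1 + 1 + 0 = 2 ≡ 0 (mod 2).
  s_3 = 0 + 0 + 0 + 0 + 0 + 1 + 1 + 0 = 2 ≡ 0 (mod 2).
  s_4 = 1 + 0 + 0 + 0 + 1 + 1 + 1 + 0 = 4 ≡ 0 (mod 2).
s = (1, 0, 0, 0)^T — this equals column 8 of H (binary 1000), so error is at position 8.
Correct: flip bit 8 of r = 100000011010110 to get c = 100000001010110.


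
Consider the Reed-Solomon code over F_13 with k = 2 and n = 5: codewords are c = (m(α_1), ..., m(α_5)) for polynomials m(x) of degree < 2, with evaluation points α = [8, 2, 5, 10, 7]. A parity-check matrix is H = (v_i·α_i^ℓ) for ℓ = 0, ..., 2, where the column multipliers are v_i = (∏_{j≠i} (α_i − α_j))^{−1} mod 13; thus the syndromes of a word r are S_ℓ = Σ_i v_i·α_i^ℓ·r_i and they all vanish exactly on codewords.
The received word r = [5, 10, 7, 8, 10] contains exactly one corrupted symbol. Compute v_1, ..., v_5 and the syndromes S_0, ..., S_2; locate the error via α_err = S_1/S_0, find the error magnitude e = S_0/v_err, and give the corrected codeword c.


S = (8, 3, 6), error at position 2, error magnitude e = 1, c = [5, 9, 7, 8, 10].

Step 1: column multipliers v_i = (∏_{j≠i}(α_i − α_j))^{−1} mod 13.
  i = 1 (α = 8): (8−2)(8−5)(8−10)(8−7) = 6·3·(−2)·1 = −36 ≡ 3, so v_1 = 3^{−1} = 9 (mod 13).
  i = 2 (α = 2): (2−8)(2−5)(2−10)(2−7) = (−6)·(−3)·(−8)·(−5) = 720 ≡ 5, so v_2 = 5^{−1} = 8 (mod 13).
  i = 3 (α = 5): (5−8)(5−2)(5−10)(5−7) = (−3)·3·(−5)·(−2) = −90 ≡ 1, so v_3 = 1^{−1} = 1 (mod 13).
  i = 4 (α = 10): (10−8)(10−2)(10−5)(10−7) = 2·8·5·3 = 240 ≡ 6, so v_4 = 6^{−1} = 11 (mod 13).
  i = 5 (α = 7): (7−8)(7−2)(7−5)(7−10) = (−1)·5·2·(−3) = 30 ≡ 4, so v_5 = 4^{−1} = 10 (mod 13).
  v = [9, 8, 1, 11, 10].
Step 2: syndromes of r = [5, 10, 7, 8, 10] (all sums mod 13).
  S_0 = Σ v_i r_i = 9·5 + 8·10 + 1·7 + 11·8 + 10·10 = 320 ≡ 8.
  S_1 = Σ v_i α_i r_i = 9·8·5 + 8·2·10 + 1·5·7 + 11·10·8 + 10·7·10 = 2135 ≡ 3.
  α_i^2 mod 13 = [12, 4, 12, 9, 10].
  S_2 = Σ v_i α_i^2 r_i = 9·12·5 + 8·4·10 + 1·12·7 + 11·9·8 + 10·10·10 = 2736 ≡ 6.
  S = (8, 3, 6) ≠ 0, so r is not a codeword (an error is present).
Step 3: locate the error. For a single error e at position i, S_ℓ = v_i·e·α_i^ℓ, so α_err = S_1/S_0.
  S_0^{−1} = 8^{−1} = 5 (mod 13), so α_err = 3·5 = 15 ≡ 2 = α_2. Error position i = 2.
  Consistency check: S_2/S_1 = 6·9 = 54 ≡ 2 = α_err ✓ (single-error assumption holds).
Step 4: error magnitude e = S_0/v_2 = S_0·∏_{j≠2}(α_2 − α_j) = 8·5 = 40 ≡ 1 (mod 13).
Step 5: correct position 2: c_2 = r_2 − e = 10 − 1 ≡ 9 (mod 13). Hence c = [5, 9, 7, 8, 10].
  Check: interpolating c through the α_i gives m(x) = 6 + 8·x (degree < 2) with m(α_i) = c_i for every i, so c is indeed a codeword.


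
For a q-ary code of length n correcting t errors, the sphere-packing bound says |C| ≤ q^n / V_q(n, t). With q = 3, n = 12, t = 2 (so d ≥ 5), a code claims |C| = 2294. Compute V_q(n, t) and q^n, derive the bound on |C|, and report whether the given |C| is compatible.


V_q(n, t) = 289, q^n = 531441, Hamming bound = 1838, |C| = 2294 > bound (violated).

Step 1: Compute V_q(n, t) = Σ_{j=0}^2 C(n, j) (q−1)^j.
  j = 0: C(12,0)·(2)^0 = 1·1 = 1.
  j = 1: C(12,1)·(2)^1 = 12·2 = 24.
  j = 2: C(12,2)·(2)^2 = 66·4 = 264.
  V_q(n, t) = 1 + 24 + 264 = 289.
Step 2: q^n = 3^12 = 531441.
Step 3: Hamming bound ⌊q^n / V_q(n,t)⌋ = ⌊531441/289⌋ = 1838.
Step 4: Compare |C| = 2294 to 1838: violated.
The claimed |C| lies above the Hamming bound, so no 3-ary code of length 12 with d ≥ 5 can have 2294 codewords.


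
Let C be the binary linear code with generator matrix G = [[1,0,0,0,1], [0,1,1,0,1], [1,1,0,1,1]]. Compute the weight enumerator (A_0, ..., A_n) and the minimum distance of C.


Weight distribution: A_0 = 1, A_2 = 2, A_3 = 4, A_4 = 1. Minimum distance d = 2.

Enumerate all 2^3 = 8 messages m ∈ F_2^3.
For each, compute codeword c = mG in F_2^5, then tally its weight.
  m = 000 → c = 00000, weight = 0.
  m = 100 → c = 10001, weight = 2.
  m = 010 → c = 01101, weight = 3.
  m = 110 → c = 11100, weight = 3.
  m = 001 → c = 11011, weight = 4.
  m = 101 → c = 01010, weight = 2.
  m = 011 → c = 10110, weight = 3.
  m = 111 → c = 00111, weight = 3.
Tally weights:
  weight 0: 1 codewords.
  weight 2: 2 codewords.
  weight 3: 4 codewords.
  weight 4: 1 codewords.
Minimum distance d = smallest w > 0 with A_w > 0 = 2.
Sanity: Σ A_w = 8 = 2^3 = 8 ✓.


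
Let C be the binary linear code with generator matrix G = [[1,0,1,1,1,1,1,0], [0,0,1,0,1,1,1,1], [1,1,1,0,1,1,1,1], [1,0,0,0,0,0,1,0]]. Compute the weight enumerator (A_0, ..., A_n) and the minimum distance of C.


Weight distribution: A_0 = 1, A_2 = 3, A_3 = 3, A_4 = 1, A_5 = 4, A_6 = 3, A_7 = 1. Minimum distance d = 2.

Enumerate all 2^4 = 16 messages m ∈ F_2^4.
For each, compute codeword c = mG in F_2^8, then tally its weight.
  m = 0000 → c = 00000000, weight = 0.
  m = 1000 → c = 10111110, weight = 6.
  m = 0100 → c = 00101111, weight = 5.
  m = 1100 → c = 10010001, weight = 3.
  m = 0010 → c = 11101111, weight = 7.
  m = 1010 → c = 01010001, weight = 3.
  m = 0110 → c = 11000000, weight = 2.
  m = 1110 → c = 01111110, weight = 6.
  m = 0001 → c = 10000010, weight = 2.
  m = 1001 → c = 00111100, weight = 4.
  m = 0101 → c = 10101101, weight = 5.
  m = 1101 → c = 00010011, weight = 3.
  m = 0011 → c = 01101101, weight = 5.
  m = 1011 → c = 11010011, weight = 5.
  m = 0111 → c = 01000010, weight = 2.
  m = 1111 → c = 11111100, weight = 6.
Tally weights:
  weight 0: 1 codewords.
  weight 2: 3 codewords.
  weight 3: 3 codewords.
  weight 4: 1 codewords.
  weight 5: 4 codewords.
  weight 6: 3 codewords.
  weight 7: 1 codewords.
Minimum distance d = smallest w > 0 with A_w > 0 = 2.
Sanity: Σ A_w = 16 = 2^4 = 16 ✓.


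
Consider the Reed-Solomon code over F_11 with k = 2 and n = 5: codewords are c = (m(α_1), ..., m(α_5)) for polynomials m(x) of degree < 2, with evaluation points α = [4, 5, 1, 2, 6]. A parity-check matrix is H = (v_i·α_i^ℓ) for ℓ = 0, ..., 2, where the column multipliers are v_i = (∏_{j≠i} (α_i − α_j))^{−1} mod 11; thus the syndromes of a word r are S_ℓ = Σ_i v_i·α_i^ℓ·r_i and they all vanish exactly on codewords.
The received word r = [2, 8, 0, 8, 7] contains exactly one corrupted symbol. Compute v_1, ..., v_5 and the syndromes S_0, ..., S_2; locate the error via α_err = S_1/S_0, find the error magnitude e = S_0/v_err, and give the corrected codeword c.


S = (2, 10, 6), error at position 2, error magnitude e = 9, c = [2, 10, 0, 8, 7].

Step 1: column multipliers v_i = (∏_{j≠i}(α_i − α_j))^{−1} mod 11.
  i = 1 (α = 4): (4−5)(4−1)(4−2)(4−6) = (−1)·3·2·(−2) = 12 ≡ 1, so v_1 = 1^{−1} = 1 (mod 11).
  i = 2 (α = 5): (5−4)(5−1)(5−2)(5−6) = 1·4·3·(−1) = −12 ≡ 10, so v_2 = 10^{−1} = 10 (mod 11).
  i = 3 (α = 1): (1−4)(1−5)(1−2)(1−6) = (−3)·(−4)·(−1)·(−5) = 60 ≡ 5, so v_3 = 5^{−1} = 9 (mod 11).
  i = 4 (α = 2): (2−4)(2−5)(2−1)(2−6) = (−2)·(−3)·1·(−4) = −24 ≡ 9, so v_4 = 9^{−1} = 5 (mod 11).
  i = 5 (α = 6): (6−4)(6−5)(6−1)(6−2) = 2·1·5·4 = 40 ≡ 7, so v_5 = 7^{−1} = 8 (mod 11).
  v = [1, 10, 9, 5, 8].
Step 2: syndromes of r = [2, 8, 0, 8, 7] (all sums mod 11).
  S_0 = Σ v_i r_i = 1·2 + 10·8 + 9·0 + 5·8 + 8·7 = 178 ≡ 2.
  S_1 = Σ v_i α_i r_i = 1·4·2 + 10·5·8 + 9·1·0 + 5·2·8 + 8·6·7 = 824 ≡ 10.
  α_i^2 mod 11 = [5, 3, 1, 4, 3].
  S_2 = Σ v_i α_i^2 r_i = 1·5·2 + 10·3·8 + 9·1·0 + 5·4·8 + 8·3·7 = 578 ≡ 6.
  S = (2, 10, 6) ≠ 0, so r is not a codeword (an error is present).
Step 3: locate the error. For a single error e at position i, S_ℓ = v_i·e·α_i^ℓ, so α_err = S_1/S_0.
  S_0^{−1} = 2^{−1} = 6 (mod 11), so α_err = 10·6 = 60 ≡ 5 = α_2. Error position i = 2.
  Consistency check: S_2/S_1 = 6·10 = 60 ≡ 5 = α_err ✓ (single-error assumption holds).
Step 4: error magnitude e = S_0/v_2 = S_0·∏_{j≠2}(α_2 − α_j) = 2·10 = 20 ≡ 9 (mod 11).
Step 5: correct position 2: c_2 = r_2 − e = 8 − 9 ≡ 10 (mod 11). Hence c = [2, 10, 0, 8, 7].
  Check: interpolating c through the α_i gives m(x) = 3 + 8·x (degree < 2) with m(α_i) = c_i for every i, so c is indeed a codeword.


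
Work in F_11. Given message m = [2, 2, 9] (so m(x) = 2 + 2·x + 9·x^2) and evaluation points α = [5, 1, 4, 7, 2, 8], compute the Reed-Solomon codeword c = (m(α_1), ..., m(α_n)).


c = [6, 2, 0, 6, 9, 0]

Message polynomial: m(x) = 2 + 2·x + 9·x^2 (mod 11).
For each evaluation point α_i, compute m(α_i) mod 11:
  α_1 = 5: Horner steps 9 → 3 → 6, so m(5) = 6.
  α_2 = 1: Horner steps 9 → 0 → 2, so m(1) = 2.
  α_3 = 4: Horner steps 9 → 5 → 0, so m(4) = 0.
  α_4 = 7: Horner steps 9 → 10 → 6, so m(7) = 6.
  α_5 = 2: Horner steps 9 → 9 → 9, so m(2) = 9.
  α_6 = 8: Horner steps 9 → 8 → 0, so m(8) = 0.
Codeword c = [6, 2, 0, 6, 9, 0] ∈ F_11^6.


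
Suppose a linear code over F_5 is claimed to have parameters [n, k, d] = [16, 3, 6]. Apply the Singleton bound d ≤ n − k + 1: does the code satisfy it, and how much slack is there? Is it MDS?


Singleton RHS = n − k + 1 = 14, slack = 8, bound satisfied, not MDS.

Singleton bound: d ≤ n − k + 1.
Here n = 16, k = 3, so n − k + 1 = 14.
Given d = 6, check d ≤ 14: YES.
Slack = (n − k + 1) − d = 8.
The code is NOT MDS (slack = 8 > 0).
Description: the claimed parameters are [16, 3, 6]_5; such a code would be non-MDS.


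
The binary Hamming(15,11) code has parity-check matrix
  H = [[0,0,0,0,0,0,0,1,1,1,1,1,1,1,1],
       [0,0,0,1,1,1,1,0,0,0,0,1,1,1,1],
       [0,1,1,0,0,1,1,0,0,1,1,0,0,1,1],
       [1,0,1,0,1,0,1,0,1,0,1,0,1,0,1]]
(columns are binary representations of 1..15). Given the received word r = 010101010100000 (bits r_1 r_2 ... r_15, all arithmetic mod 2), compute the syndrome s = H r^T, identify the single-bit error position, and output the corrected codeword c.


s = (0, 0, 1, 0)^T, error position = 2, corrected codeword c = 000101010100000

Compute s = H r^T mod 2 one row at a time:
  s_1 = 1 + 0 + 1 + 0 + 0 + 0 + 0 + 0 = 2 ≡ 0 (mod 2).
  s_2 = 1 + 0 + 1 + 0 + 0 + 0 + 0 + 0 = 2 ≡ 0 (mod 2).
  s_3 = 1 + 0 + 1 + 0 + 1 + 0 + 0 + 0 = 3 ≡ 1 (mod 2).
  s_4 = 0 + 0 + 0 + 0 + 0 + 0 + 0 + 0 = 0 ≡ 0 (mod 2).
s = (0, 0, 1, 0)^T — this equals column 2 of H (binary 0010), so error is at position 2.
Correct: flip bit 2 of r = 010101010100000 to get c = 000101010100000.


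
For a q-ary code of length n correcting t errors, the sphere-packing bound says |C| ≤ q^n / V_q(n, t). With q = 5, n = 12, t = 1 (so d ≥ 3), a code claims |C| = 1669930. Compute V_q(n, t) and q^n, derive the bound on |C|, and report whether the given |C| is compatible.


V_q(n, t) = 49, q^n = 244140625, Hamming bound = 4982461, |C| = 1669930 ≤ bound (satisfied).

Step 1: Compute V_q(n, t) = Σ_{j=0}^1 C(n, j) (q−1)^j.
  j = 0: C(12,0)·(4)^0 = 1·1 = 1.
  j = 1: C(12,1)·(4)^1 = 12·4 = 48.
  V_q(n, t) = 1 + 48 = 49.
Step 2: q^n = 5^12 = 244140625.
Step 3: Hamming bound ⌊q^n / V_q(n,t)⌋ = ⌊244140625/49⌋ = 4982461.
Step 4: Compare |C| = 1669930 to 4982461: satisfied.
The claimed |C| lies below the Hamming bound.
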